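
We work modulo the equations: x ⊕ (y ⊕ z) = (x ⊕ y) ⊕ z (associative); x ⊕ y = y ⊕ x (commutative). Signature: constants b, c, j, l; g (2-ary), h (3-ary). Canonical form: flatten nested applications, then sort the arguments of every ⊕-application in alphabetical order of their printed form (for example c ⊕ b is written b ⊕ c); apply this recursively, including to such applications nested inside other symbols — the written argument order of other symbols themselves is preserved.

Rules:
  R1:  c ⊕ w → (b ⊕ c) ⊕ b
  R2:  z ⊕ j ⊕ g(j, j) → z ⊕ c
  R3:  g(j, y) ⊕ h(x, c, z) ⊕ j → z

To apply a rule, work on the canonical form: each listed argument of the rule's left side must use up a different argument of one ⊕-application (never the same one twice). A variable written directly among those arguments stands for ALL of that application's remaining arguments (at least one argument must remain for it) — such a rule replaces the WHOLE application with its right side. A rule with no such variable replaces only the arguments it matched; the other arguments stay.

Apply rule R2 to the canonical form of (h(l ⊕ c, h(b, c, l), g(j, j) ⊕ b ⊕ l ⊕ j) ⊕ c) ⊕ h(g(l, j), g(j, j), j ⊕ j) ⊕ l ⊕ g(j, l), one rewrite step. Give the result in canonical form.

Canonical form:  c ⊕ g(j, l) ⊕ h(c ⊕ l, h(b, c, l), b ⊕ g(j, j) ⊕ j ⊕ l) ⊕ h(g(l, j), g(j, j), j ⊕ j) ⊕ l
Apply R2:  consuming g(j, j), j;  z := b ⊕ l
The extension variable absorbs all remaining arguments, so the whole application is rewritten.
New term:  c ⊕ g(j, l) ⊕ h(c ⊕ l, h(b, c, l), b ⊕ c ⊕ l) ⊕ h(g(l, j), g(j, j), j ⊕ j) ⊕ l

Answer: c ⊕ g(j, l) ⊕ h(c ⊕ l, h(b, c, l), b ⊕ c ⊕ l) ⊕ h(g(l, j), g(j, j), j ⊕ j) ⊕ l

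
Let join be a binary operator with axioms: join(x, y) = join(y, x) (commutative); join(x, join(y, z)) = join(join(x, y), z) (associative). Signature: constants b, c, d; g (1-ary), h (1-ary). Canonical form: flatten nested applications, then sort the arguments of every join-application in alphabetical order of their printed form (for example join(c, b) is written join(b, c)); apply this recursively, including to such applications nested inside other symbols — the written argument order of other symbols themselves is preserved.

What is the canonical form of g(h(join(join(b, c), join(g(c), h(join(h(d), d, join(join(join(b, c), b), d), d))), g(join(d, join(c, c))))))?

Focus inside:  join(join(b, c), join(g(c), h(join(h(d), d, join(join(join(b, c), b), d), d))), g(join(d, join(c, c))))
Flatten:  join(b, c, g(c), h(join(h(d), d, join(join(join(b, c), b), d), d)), g(join(d, join(c, c))))
Canonicalize subterm:  h(join(h(d), d, join(join(join(b, c), b), d), d))  →  h(join(b, b, c, d, d, d, h(d)))
Inside:  g(join(d, join(c, c)))  →  g(join(c, c, d))
Sort:  join(b, c, g(c), g(join(c, c, d)), h(join(b, b, c, d, d, d, h(d))))
Reassemble:  g(h(join(b, c, g(c), g(join(c, c, d)), h(join(b, b, c, d, d, d, h(d))))))

Answer: g(h(join(b, c, g(c), g(join(c, c, d)), h(join(b, b, c, d, d, d, h(d))))))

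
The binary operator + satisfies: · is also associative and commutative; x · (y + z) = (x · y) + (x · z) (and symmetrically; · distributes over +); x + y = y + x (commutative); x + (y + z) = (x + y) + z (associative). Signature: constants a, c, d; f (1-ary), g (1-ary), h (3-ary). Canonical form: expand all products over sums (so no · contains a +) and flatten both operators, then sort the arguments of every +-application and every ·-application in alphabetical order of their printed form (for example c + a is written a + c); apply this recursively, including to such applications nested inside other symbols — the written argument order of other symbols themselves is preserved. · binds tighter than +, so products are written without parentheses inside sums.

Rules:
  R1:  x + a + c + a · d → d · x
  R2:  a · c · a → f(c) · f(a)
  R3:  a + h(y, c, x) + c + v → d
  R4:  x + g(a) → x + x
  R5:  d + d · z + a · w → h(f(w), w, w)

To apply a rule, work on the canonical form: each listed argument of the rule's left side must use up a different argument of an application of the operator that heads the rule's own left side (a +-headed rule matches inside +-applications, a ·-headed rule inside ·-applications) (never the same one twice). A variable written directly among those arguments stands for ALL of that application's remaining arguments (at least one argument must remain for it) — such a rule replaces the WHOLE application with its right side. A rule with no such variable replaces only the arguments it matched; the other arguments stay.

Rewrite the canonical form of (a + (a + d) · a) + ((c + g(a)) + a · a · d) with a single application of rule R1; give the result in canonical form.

Canonical form:  a + a · a + a · a · d + a · d + c + g(a)
R1 matches:  uses a, a · d, c;  x := a · a + a · a · d + g(a)
The extension variable absorbs all remaining arguments, so the whole application is rewritten.
Giving:  a · a · d + a · a · d · d + d · g(a)

Answer: a · a · d + a · a · d · d + d · g(a)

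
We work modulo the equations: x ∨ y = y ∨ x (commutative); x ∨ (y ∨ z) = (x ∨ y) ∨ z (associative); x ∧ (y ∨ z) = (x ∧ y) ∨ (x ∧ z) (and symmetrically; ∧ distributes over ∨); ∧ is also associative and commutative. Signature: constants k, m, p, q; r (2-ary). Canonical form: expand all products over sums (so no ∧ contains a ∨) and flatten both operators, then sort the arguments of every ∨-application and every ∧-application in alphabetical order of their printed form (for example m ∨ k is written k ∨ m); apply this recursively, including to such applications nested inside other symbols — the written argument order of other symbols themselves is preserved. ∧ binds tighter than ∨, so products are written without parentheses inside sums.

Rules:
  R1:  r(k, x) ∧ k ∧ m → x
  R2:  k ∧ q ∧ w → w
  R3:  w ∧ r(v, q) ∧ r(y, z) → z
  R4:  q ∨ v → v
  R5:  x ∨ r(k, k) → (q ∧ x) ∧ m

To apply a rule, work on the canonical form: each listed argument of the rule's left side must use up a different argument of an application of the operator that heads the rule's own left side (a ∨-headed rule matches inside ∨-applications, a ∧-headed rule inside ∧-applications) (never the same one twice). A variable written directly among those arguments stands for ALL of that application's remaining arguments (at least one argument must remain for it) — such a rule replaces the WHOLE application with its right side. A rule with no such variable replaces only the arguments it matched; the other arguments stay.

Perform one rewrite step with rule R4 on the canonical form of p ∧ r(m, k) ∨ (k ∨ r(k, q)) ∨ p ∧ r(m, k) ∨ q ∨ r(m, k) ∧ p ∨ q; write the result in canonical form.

Canonical form:  k ∨ p ∧ r(m, k) ∨ p ∧ r(m, k) ∨ p ∧ r(m, k) ∨ q ∨ q ∨ r(k, q)
R4 matches:  uses q;  v := k ∨ p ∧ r(m, k) ∨ p ∧ r(m, k) ∨ p ∧ r(m, k) ∨ q ∨ r(k, q)
The variable takes the whole remainder — replace the entire application.
Giving:  k ∨ p ∧ r(m, k) ∨ p ∧ r(m, k) ∨ p ∧ r(m, k) ∨ q ∨ r(k, q)

Answer: k ∨ p ∧ r(m, k) ∨ p ∧ r(m, k) ∨ p ∧ r(m, k) ∨ q ∨ r(k, q)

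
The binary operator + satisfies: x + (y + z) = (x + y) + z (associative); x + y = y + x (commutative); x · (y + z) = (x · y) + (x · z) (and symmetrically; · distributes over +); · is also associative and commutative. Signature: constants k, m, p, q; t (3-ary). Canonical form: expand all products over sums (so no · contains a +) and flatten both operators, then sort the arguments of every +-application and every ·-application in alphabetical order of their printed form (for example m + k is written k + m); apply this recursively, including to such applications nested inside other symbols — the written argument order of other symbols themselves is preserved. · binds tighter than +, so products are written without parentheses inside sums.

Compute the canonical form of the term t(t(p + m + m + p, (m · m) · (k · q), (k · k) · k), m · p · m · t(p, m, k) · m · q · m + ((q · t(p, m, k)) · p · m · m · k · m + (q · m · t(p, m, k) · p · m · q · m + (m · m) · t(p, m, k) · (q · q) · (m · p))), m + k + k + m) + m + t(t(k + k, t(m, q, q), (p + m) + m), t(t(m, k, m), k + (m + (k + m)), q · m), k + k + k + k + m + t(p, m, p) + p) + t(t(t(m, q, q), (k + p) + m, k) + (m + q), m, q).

Answer: m + t(m + q + t(t(m, q, q), k + m + p, k), m, q) + t(t(k + k, t(m, q, q), m + m + p), t(t(m, k, m), k + k + m + m, m · q), k + k + k + k + m + p + t(p, m, p)) + t(t(m + m + p + p, k · m · m · q, k · k · k), k · m · m · m · p · q · t(p, m, k) + m · m · m · m · p · q · t(p, m, k) + m · m · m · p · q · q · t(p, m, k) + m · m · m · p · q · q · t(p, m, k), k + k + m + m)

Derivation:
Flatten:  t(t(m + m + p + p, k · m · m · q, k · k · k), k · m · m · m · p · q · t(p, m, k) + m · m · m · m · p · q · t(p, m, k) + m · m · m · p · q · q · t(p, m, k) + m · m · m · p · q · q · t(p, m, k), k + k + m + m) + m + t(t(k + k, t(m, q, q), m + m + p), t(t(m, k, m), k + k + m + m, m · q), k + k + k + k + m + p + t(p, m, p)) + t(m + q + t(t(m, q, q), k + m + p, k), m, q)
Order the arguments:  m + t(m + q + t(t(m, q, q), k + m + p, k), m, q) + t(t(k + k, t(m, q, q), m + m + p), t(t(m, k, m), k + k + m + m, m · q), k + k + k + k + m + p + t(p, m, p)) + t(t(m + m + p + p, k · m · m · q, k · k · k), k · m · m · m · p · q · t(p, m, k) + m · m · m · m · p · q · t(p, m, k) + m · m · m · p · q · q · t(p, m, k) + m · m · m · p · q · q · t(p, m, k), k + k + m + m)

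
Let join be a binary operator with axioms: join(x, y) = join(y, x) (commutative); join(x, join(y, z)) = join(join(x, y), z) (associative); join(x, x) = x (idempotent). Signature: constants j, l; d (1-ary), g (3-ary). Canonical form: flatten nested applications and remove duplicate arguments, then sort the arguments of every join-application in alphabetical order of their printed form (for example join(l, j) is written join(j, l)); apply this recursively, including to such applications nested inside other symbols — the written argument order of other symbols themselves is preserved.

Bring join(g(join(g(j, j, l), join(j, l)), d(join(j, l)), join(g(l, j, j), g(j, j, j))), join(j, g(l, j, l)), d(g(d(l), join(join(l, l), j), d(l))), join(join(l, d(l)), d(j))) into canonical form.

Answer: join(d(g(d(l), join(j, l), d(l))), d(j), d(l), g(join(g(j, j, l), j, l), d(join(j, l)), join(g(j, j, j), g(l, j, j))), g(l, j, l), j, l)

Derivation:
Merge nested applications:  join(g(join(g(j, j, l), join(j, l)), d(join(j, l)), join(g(l, j, j), g(j, j, j))), j, g(l, j, l), d(g(d(l), join(join(l, l), j), d(l))), l, d(l), d(j))
Inside:  g(join(g(j, j, l), join(j, l)), d(join(j, l)), join(g(l, j, j), g(j, j, j)))  →  g(join(g(j, j, l), j, l), d(join(j, l)), join(g(j, j, j), g(l, j, j)))
Canonicalize subterm:  d(g(d(l), join(join(l, l), j), d(l)))  →  d(g(d(l), join(j, l), d(l)))
Order the arguments:  join(d(g(d(l), join(j, l), d(l))), d(j), d(l), g(join(g(j, j, l), j, l), d(join(j, l)), join(g(j, j, j), g(l, j, j))), g(l, j, l), j, l)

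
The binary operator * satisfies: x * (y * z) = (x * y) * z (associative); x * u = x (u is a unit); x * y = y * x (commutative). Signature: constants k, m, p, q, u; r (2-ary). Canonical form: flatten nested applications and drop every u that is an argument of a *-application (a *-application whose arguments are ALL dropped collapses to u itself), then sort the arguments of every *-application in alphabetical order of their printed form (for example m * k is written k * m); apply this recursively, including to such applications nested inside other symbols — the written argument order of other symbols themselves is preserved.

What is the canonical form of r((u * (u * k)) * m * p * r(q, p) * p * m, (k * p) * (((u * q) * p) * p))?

Descend into:  (u * (u * k)) * m * p * r(q, p) * p * m
Un-nest:  u * u * k * m * p * r(q, p) * p * m
Unit:  drop u (×2)
Sort arguments:  k * m * m * p * p * r(q, p)
Put back:  r(k * m * m * p * p * r(q, p), k * p * p * p * q)

Answer: r(k * m * m * p * p * r(q, p), k * p * p * p * q)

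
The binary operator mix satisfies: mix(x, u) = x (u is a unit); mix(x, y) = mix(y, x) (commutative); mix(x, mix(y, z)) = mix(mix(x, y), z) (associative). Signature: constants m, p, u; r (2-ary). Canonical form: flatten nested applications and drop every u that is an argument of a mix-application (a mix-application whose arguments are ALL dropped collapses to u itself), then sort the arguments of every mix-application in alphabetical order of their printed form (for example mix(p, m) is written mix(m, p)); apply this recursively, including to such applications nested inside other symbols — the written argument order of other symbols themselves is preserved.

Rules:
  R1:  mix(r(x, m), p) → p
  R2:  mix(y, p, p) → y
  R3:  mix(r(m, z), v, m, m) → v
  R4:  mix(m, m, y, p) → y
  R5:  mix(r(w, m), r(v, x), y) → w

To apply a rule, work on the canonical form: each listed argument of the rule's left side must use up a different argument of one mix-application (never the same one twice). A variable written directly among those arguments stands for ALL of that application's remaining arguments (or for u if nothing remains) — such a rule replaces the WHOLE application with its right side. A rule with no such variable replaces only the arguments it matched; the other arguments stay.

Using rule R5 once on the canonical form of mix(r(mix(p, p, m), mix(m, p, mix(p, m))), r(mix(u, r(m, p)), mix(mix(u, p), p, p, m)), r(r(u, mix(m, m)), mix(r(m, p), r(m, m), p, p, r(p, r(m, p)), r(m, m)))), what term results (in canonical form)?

Answer: mix(r(mix(m, p, p), mix(m, m, p, p)), r(r(m, p), mix(m, p, p, p)), r(r(u, mix(m, m)), m))

Derivation:
Canonical form:  mix(r(mix(m, p, p), mix(m, m, p, p)), r(r(m, p), mix(m, p, p, p)), r(r(u, mix(m, m)), mix(p, p, r(m, m), r(m, m), r(m, p), r(p, r(m, p)))))
Match R5:  consume r(m, m), r(m, m);  v := m, w := m, x := m, y := mix(p, p, r(m, p), r(p, r(m, p)))
The extension variable absorbs all remaining arguments, so the whole application is rewritten.
Giving:  mix(r(mix(m, p, p), mix(m, m, p, p)), r(r(m, p), mix(m, p, p, p)), r(r(u, mix(m, m)), m))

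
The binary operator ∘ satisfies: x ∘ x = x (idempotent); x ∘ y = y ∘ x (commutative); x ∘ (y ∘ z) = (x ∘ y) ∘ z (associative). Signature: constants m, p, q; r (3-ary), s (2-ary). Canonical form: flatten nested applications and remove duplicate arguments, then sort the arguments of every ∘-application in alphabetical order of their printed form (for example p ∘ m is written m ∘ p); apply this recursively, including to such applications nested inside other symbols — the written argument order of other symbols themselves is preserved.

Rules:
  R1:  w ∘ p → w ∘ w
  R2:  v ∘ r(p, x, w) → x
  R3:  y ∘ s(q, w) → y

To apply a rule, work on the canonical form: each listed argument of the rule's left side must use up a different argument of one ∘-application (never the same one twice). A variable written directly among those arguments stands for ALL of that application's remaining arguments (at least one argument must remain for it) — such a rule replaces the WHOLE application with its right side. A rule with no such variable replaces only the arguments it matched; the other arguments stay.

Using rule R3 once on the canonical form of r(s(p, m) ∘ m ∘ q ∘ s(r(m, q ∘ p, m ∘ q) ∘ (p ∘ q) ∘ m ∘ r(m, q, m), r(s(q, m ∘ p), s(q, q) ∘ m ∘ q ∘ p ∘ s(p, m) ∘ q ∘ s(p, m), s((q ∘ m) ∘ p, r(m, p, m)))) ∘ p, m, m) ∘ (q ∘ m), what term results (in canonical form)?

Answer: m ∘ q ∘ r(m ∘ p ∘ q ∘ s(m ∘ p ∘ q ∘ r(m, p ∘ q, m ∘ q) ∘ r(m, q, m), r(s(q, m ∘ p), m ∘ p ∘ q ∘ s(p, m), s(m ∘ p ∘ q, r(m, p, m)))) ∘ s(p, m), m, m)

Derivation:
Canonical form:  m ∘ q ∘ r(m ∘ p ∘ q ∘ s(m ∘ p ∘ q ∘ r(m, p ∘ q, m ∘ q) ∘ r(m, q, m), r(s(q, m ∘ p), m ∘ p ∘ q ∘ s(p, m) ∘ s(q, q), s(m ∘ p ∘ q, r(m, p, m)))) ∘ s(p, m), m, m)
Apply R3:  consuming s(q, q);  w := q, y := m ∘ p ∘ q ∘ s(p, m)
The extension variable absorbs all remaining arguments, so the whole application is rewritten.
New term:  m ∘ q ∘ r(m ∘ p ∘ q ∘ s(m ∘ p ∘ q ∘ r(m, p ∘ q, m ∘ q) ∘ r(m, q, m), r(s(q, m ∘ p), m ∘ p ∘ q ∘ s(p, m), s(m ∘ p ∘ q, r(m, p, m)))) ∘ s(p, m), m, m)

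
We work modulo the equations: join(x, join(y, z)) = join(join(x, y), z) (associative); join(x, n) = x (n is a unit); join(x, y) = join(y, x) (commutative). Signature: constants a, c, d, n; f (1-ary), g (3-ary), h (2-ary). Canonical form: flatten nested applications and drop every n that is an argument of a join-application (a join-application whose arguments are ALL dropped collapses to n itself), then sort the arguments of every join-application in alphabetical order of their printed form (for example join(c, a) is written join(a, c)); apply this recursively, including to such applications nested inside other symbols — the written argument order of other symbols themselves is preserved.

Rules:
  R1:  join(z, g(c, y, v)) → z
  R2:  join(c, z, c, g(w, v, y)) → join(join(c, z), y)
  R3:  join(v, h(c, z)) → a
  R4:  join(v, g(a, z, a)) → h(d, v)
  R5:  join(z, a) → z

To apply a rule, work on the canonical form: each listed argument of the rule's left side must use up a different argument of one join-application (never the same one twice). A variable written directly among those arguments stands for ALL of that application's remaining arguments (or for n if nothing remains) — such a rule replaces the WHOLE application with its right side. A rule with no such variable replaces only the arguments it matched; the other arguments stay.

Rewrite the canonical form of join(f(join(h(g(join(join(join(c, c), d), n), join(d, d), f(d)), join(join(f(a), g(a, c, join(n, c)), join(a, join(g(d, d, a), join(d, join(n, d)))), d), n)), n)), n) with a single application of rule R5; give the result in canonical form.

Canonical form:  f(h(g(join(c, c, d), join(d, d), f(d)), join(a, d, d, d, f(a), g(a, c, c), g(d, d, a))))
Apply R5:  consuming a;  z := join(d, d, d, f(a), g(a, c, c), g(d, d, a))
The variable takes the whole remainder — replace the entire application.
Giving:  f(h(g(join(c, c, d), join(d, d), f(d)), join(d, d, d, f(a), g(a, c, c), g(d, d, a))))

Answer: f(h(g(join(c, c, d), join(d, d), f(d)), join(d, d, d, f(a), g(a, c, c), g(d, d, a))))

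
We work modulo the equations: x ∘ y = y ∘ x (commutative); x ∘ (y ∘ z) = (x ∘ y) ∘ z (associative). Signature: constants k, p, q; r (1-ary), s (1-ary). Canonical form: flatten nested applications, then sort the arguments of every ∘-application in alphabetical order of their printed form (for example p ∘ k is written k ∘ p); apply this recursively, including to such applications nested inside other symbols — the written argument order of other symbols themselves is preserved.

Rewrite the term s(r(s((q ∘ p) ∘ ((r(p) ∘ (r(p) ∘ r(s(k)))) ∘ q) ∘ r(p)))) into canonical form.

Answer: s(r(s(p ∘ q ∘ q ∘ r(p) ∘ r(p) ∘ r(p) ∘ r(s(k)))))

Derivation:
Focus inside:  (q ∘ p) ∘ ((r(p) ∘ (r(p) ∘ r(s(k)))) ∘ q) ∘ r(p)
Un-nest:  q ∘ p ∘ r(p) ∘ r(p) ∘ r(s(k)) ∘ q ∘ r(p)
Sort:  p ∘ q ∘ q ∘ r(p) ∘ r(p) ∘ r(p) ∘ r(s(k))
Put back:  s(r(s(p ∘ q ∘ q ∘ r(p) ∘ r(p) ∘ r(p) ∘ r(s(k)))))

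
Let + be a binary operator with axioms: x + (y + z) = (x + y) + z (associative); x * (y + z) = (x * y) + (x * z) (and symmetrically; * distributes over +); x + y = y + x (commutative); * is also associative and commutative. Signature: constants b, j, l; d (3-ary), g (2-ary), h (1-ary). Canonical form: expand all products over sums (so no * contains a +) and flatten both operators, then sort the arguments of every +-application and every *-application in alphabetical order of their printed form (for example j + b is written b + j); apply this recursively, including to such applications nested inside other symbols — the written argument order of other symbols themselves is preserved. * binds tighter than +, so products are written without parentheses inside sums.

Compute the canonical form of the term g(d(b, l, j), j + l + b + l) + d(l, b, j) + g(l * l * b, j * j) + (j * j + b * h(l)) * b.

Expand:  g(d(b, l, j), b + j + l + l) + d(l, b, j) + g(b * l * l, j * j) + b * j * j + b * b * h(l)
Sort arguments:  b * b * h(l) + b * j * j + d(l, b, j) + g(b * l * l, j * j) + g(d(b, l, j), b + j + l + l)

Answer: b * b * h(l) + b * j * j + d(l, b, j) + g(b * l * l, j * j) + g(d(b, l, j), b + j + l + l)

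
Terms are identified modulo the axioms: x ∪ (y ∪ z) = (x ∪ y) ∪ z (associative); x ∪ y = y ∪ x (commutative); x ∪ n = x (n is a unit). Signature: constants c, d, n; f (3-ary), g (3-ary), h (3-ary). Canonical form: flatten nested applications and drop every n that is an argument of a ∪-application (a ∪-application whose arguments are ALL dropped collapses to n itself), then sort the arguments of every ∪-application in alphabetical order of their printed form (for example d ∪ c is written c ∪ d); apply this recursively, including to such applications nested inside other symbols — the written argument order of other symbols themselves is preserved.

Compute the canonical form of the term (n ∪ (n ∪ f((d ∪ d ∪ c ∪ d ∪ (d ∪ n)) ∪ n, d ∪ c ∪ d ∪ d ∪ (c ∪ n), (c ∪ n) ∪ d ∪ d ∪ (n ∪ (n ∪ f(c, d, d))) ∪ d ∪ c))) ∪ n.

Flatten:  n ∪ n ∪ f((d ∪ d ∪ c ∪ d ∪ (d ∪ n)) ∪ n, d ∪ c ∪ d ∪ d ∪ (c ∪ n), (c ∪ n) ∪ d ∪ d ∪ (n ∪ (n ∪ f(c, d, d))) ∪ d ∪ c) ∪ n
Inside:  f((d ∪ d ∪ c ∪ d ∪ (d ∪ n)) ∪ n, d ∪ c ∪ d ∪ d ∪ (c ∪ n), (c ∪ n) ∪ d ∪ d ∪ (n ∪ (n ∪ f(c, d, d))) ∪ d ∪ c)  →  f(c ∪ d ∪ d ∪ d ∪ d, c ∪ c ∪ d ∪ d ∪ d, c ∪ c ∪ d ∪ d ∪ d ∪ f(c, d, d))
Units out:  drop n (×3)
Order the arguments:  f(c ∪ d ∪ d ∪ d ∪ d, c ∪ c ∪ d ∪ d ∪ d, c ∪ c ∪ d ∪ d ∪ d ∪ f(c, d, d))

Answer: f(c ∪ d ∪ d ∪ d ∪ d, c ∪ c ∪ d ∪ d ∪ d, c ∪ c ∪ d ∪ d ∪ d ∪ f(c, d, d))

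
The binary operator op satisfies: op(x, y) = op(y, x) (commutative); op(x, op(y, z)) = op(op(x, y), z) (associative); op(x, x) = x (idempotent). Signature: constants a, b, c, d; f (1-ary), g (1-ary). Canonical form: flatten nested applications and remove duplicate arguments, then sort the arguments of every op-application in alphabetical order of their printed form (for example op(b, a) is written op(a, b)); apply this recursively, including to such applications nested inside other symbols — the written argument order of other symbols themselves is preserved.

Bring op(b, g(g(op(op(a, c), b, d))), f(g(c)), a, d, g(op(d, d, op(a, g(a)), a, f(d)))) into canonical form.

Answer: op(a, b, d, f(g(c)), g(g(op(a, b, c, d))), g(op(a, d, f(d), g(a))))

Derivation:
Inside:  g(g(op(op(a, c), b, d)))  →  g(g(op(a, b, c, d)))
Simplify inside:  g(op(d, d, op(a, g(a)), a, f(d)))  →  g(op(a, d, f(d), g(a)))
Sort:  op(a, b, d, f(g(c)), g(g(op(a, b, c, d))), g(op(a, d, f(d), g(a))))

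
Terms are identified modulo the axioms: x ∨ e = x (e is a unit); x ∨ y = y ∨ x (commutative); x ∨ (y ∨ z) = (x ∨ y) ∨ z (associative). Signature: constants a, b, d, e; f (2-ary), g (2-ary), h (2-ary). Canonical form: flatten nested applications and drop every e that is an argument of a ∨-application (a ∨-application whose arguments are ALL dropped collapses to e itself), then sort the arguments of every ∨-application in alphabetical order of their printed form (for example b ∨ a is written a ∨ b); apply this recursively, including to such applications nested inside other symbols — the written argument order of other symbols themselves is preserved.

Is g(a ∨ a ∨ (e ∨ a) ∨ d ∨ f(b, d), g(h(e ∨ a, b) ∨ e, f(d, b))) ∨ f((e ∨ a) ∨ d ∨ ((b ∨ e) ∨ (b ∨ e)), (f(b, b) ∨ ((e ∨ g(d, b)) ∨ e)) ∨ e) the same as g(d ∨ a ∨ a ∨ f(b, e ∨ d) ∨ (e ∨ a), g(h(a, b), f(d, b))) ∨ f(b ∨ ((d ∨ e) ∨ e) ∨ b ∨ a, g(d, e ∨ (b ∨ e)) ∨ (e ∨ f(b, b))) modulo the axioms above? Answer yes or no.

Left:  g(a ∨ a ∨ (e ∨ a) ∨ d ∨ f(b, d), g(h(e ∨ a, b) ∨ e, f(d, b))) ∨ f((e ∨ a) ∨ d ∨ ((b ∨ e) ∨ (b ∨ e)), (f(b, b) ∨ ((e ∨ g(d, b)) ∨ e)) ∨ e)
  Canonicalize subterm:  g(a ∨ a ∨ (e ∨ a) ∨ d ∨ f(b, d), g(h(e ∨ a, b) ∨ e, f(d, b)))  →  g(a ∨ a ∨ a ∨ d ∨ f(b, d), g(h(a, b), f(d, b)))
  Canonicalize subterm:  f((e ∨ a) ∨ d ∨ ((b ∨ e) ∨ (b ∨ e)), (f(b, b) ∨ ((e ∨ g(d, b)) ∨ e)) ∨ e)  →  f(a ∨ b ∨ b ∨ d, f(b, b) ∨ g(d, b))
  Sort:  f(a ∨ b ∨ b ∨ d, f(b, b) ∨ g(d, b)) ∨ g(a ∨ a ∨ a ∨ d ∨ f(b, d), g(h(a, b), f(d, b)))
Right:  g(d ∨ a ∨ a ∨ f(b, e ∨ d) ∨ (e ∨ a), g(h(a, b), f(d, b))) ∨ f(b ∨ ((d ∨ e) ∨ e) ∨ b ∨ a, g(d, e ∨ (b ∨ e)) ∨ (e ∨ f(b, b)))
  Inside:  g(d ∨ a ∨ a ∨ f(b, e ∨ d) ∨ (e ∨ a), g(h(a, b), f(d, b)))  →  g(a ∨ a ∨ a ∨ d ∨ f(b, d), g(h(a, b), f(d, b)))
  Canonicalize subterm:  f(b ∨ ((d ∨ e) ∨ e) ∨ b ∨ a, g(d, e ∨ (b ∨ e)) ∨ (e ∨ f(b, b)))  →  f(a ∨ b ∨ b ∨ d, f(b, b) ∨ g(d, b))
  Sort arguments:  f(a ∨ b ∨ b ∨ d, f(b, b) ∨ g(d, b)) ∨ g(a ∨ a ∨ a ∨ d ∨ f(b, d), g(h(a, b), f(d, b)))

Answer: yes — both canonical forms are f(a ∨ b ∨ b ∨ d, f(b, b) ∨ g(d, b)) ∨ g(a ∨ a ∨ a ∨ d ∨ f(b, d), g(h(a, b), f(d, b)))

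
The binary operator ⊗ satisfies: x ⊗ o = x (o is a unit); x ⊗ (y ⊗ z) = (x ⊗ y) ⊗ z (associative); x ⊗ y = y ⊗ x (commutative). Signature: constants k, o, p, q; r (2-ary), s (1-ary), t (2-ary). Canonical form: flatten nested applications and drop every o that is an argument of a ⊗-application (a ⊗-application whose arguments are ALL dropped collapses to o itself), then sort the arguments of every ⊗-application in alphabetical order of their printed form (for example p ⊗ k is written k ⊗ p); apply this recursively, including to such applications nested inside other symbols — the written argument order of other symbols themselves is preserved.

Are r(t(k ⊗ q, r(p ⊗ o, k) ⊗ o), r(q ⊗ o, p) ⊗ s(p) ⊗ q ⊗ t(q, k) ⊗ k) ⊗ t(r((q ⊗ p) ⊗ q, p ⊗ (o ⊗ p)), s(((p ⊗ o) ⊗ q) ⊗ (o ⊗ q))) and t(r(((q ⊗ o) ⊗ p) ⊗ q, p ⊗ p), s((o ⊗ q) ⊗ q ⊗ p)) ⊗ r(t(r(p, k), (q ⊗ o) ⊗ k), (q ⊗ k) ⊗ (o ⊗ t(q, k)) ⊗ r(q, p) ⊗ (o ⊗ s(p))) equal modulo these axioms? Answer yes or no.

Left:  r(t(k ⊗ q, r(p ⊗ o, k) ⊗ o), r(q ⊗ o, p) ⊗ s(p) ⊗ q ⊗ t(q, k) ⊗ k) ⊗ t(r((q ⊗ p) ⊗ q, p ⊗ (o ⊗ p)), s(((p ⊗ o) ⊗ q) ⊗ (o ⊗ q)))
  Simplify inside:  r(t(k ⊗ q, r(p ⊗ o, k) ⊗ o), r(q ⊗ o, p) ⊗ s(p) ⊗ q ⊗ t(q, k) ⊗ k)  →  r(t(k ⊗ q, r(p, k)), k ⊗ q ⊗ r(q, p) ⊗ s(p) ⊗ t(q, k))
  Canonicalize subterm:  t(r((q ⊗ p) ⊗ q, p ⊗ (o ⊗ p)), s(((p ⊗ o) ⊗ q) ⊗ (o ⊗ q)))  →  t(r(p ⊗ q ⊗ q, p ⊗ p), s(p ⊗ q ⊗ q))
  Sort:  r(t(k ⊗ q, r(p, k)), k ⊗ q ⊗ r(q, p) ⊗ s(p) ⊗ t(q, k)) ⊗ t(r(p ⊗ q ⊗ q, p ⊗ p), s(p ⊗ q ⊗ q))
Right:  t(r(((q ⊗ o) ⊗ p) ⊗ q, p ⊗ p), s((o ⊗ q) ⊗ q ⊗ p)) ⊗ r(t(r(p, k), (q ⊗ o) ⊗ k), (q ⊗ k) ⊗ (o ⊗ t(q, k)) ⊗ r(q, p) ⊗ (o ⊗ s(p)))
  Inside:  t(r(((q ⊗ o) ⊗ p) ⊗ q, p ⊗ p), s((o ⊗ q) ⊗ q ⊗ p))  →  t(r(p ⊗ q ⊗ q, p ⊗ p), s(p ⊗ q ⊗ q))
  Canonicalize subterm:  r(t(r(p, k), (q ⊗ o) ⊗ k), (q ⊗ k) ⊗ (o ⊗ t(q, k)) ⊗ r(q, p) ⊗ (o ⊗ s(p)))  →  r(t(r(p, k), k ⊗ q), k ⊗ q ⊗ r(q, p) ⊗ s(p) ⊗ t(q, k))
  Order the arguments:  r(t(r(p, k), k ⊗ q), k ⊗ q ⊗ r(q, p) ⊗ s(p) ⊗ t(q, k)) ⊗ t(r(p ⊗ q ⊗ q, p ⊗ p), s(p ⊗ q ⊗ q))

Answer: no — r(t(k ⊗ q, r(p, k)), k ⊗ q ⊗ r(q, p) ⊗ s(p) ⊗ t(q, k)) ⊗ t(r(p ⊗ q ⊗ q, p ⊗ p), s(p ⊗ q ⊗ q)) vs r(t(r(p, k), k ⊗ q), k ⊗ q ⊗ r(q, p) ⊗ s(p) ⊗ t(q, k)) ⊗ t(r(p ⊗ q ⊗ q, p ⊗ p), s(p ⊗ q ⊗ q))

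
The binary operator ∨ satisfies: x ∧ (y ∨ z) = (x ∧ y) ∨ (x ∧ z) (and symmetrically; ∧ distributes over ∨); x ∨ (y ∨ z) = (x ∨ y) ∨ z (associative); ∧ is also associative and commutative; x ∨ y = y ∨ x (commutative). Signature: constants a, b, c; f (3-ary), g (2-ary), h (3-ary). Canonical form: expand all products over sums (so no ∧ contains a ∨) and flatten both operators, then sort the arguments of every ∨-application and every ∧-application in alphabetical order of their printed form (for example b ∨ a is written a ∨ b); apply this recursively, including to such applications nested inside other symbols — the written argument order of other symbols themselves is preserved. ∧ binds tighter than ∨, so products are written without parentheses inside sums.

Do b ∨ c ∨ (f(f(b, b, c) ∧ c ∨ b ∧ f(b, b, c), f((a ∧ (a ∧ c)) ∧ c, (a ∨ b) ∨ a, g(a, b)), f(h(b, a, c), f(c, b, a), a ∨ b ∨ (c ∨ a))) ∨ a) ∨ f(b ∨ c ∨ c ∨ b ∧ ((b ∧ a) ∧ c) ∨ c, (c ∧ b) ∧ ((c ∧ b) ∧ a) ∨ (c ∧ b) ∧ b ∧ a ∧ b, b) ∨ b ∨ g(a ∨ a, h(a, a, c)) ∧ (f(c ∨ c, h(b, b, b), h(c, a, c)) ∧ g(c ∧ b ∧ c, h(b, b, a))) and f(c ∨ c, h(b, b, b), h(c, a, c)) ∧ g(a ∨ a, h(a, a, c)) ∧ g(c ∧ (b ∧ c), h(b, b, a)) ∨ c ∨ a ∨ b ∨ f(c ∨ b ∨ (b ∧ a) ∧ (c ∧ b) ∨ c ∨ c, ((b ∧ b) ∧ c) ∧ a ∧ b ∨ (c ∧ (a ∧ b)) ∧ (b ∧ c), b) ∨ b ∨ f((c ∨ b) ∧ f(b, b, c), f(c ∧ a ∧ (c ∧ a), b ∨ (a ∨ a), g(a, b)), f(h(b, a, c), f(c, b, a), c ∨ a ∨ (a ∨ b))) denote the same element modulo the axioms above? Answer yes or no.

Answer: yes — both canonical forms are a ∨ b ∨ b ∨ c ∨ f(a ∧ b ∧ b ∧ c ∨ b ∨ c ∨ c ∨ c, a ∧ b ∧ b ∧ b ∧ c ∨ a ∧ b ∧ b ∧ c ∧ c, b) ∨ f(b ∧ f(b, b, c) ∨ c ∧ f(b, b, c), f(a ∧ a ∧ c ∧ c, a ∨ a ∨ b, g(a, b)), f(h(b, a, c), f(c, b, a), a ∨ a ∨ b ∨ c)) ∨ f(c ∨ c, h(b, b, b), h(c, a, c)) ∧ g(a ∨ a, h(a, a, c)) ∧ g(b ∧ c ∧ c, h(b, b, a))

Derivation:
Left:  b ∨ c ∨ (f(f(b, b, c) ∧ c ∨ b ∧ f(b, b, c), f((a ∧ (a ∧ c)) ∧ c, (a ∨ b) ∨ a, g(a, b)), f(h(b, a, c), f(c, b, a), a ∨ b ∨ (c ∨ a))) ∨ a) ∨ f(b ∨ c ∨ c ∨ b ∧ ((b ∧ a) ∧ c) ∨ c, (c ∧ b) ∧ ((c ∧ b) ∧ a) ∨ (c ∧ b) ∧ b ∧ a ∧ b, b) ∨ b ∨ g(a ∨ a, h(a, a, c)) ∧ (f(c ∨ c, h(b, b, b), h(c, a, c)) ∧ g(c ∧ b ∧ c, h(b, b, a)))
  Flatten:  b ∨ c ∨ f(b ∧ f(b, b, c) ∨ c ∧ f(b, b, c), f(a ∧ a ∧ c ∧ c, a ∨ a ∨ b, g(a, b)), f(h(b, a, c), f(c, b, a), a ∨ a ∨ b ∨ c)) ∨ a ∨ f(a ∧ b ∧ b ∧ c ∨ b ∨ c ∨ c ∨ c, a ∧ b ∧ b ∧ b ∧ c ∨ a ∧ b ∧ b ∧ c ∧ c, b) ∨ b ∨ f(c ∨ c, h(b, b, b), h(c, a, c)) ∧ g(a ∨ a, h(a, a, c)) ∧ g(b ∧ c ∧ c, h(b, b, a))
  Sort:  a ∨ b ∨ b ∨ c ∨ f(a ∧ b ∧ b ∧ c ∨ b ∨ c ∨ c ∨ c, a ∧ b ∧ b ∧ b ∧ c ∨ a ∧ b ∧ b ∧ c ∧ c, b) ∨ f(b ∧ f(b, b, c) ∨ c ∧ f(b, b, c), f(a ∧ a ∧ c ∧ c, a ∨ a ∨ b, g(a, b)), f(h(b, a, c), f(c, b, a), a ∨ a ∨ b ∨ c)) ∨ f(c ∨ c, h(b, b, b), h(c, a, c)) ∧ g(a ∨ a, h(a, a, c)) ∧ g(b ∧ c ∧ c, h(b, b, a))
Right:  f(c ∨ c, h(b, b, b), h(c, a, c)) ∧ g(a ∨ a, h(a, a, c)) ∧ g(c ∧ (b ∧ c), h(b, b, a)) ∨ c ∨ a ∨ b ∨ f(c ∨ b ∨ (b ∧ a) ∧ (c ∧ b) ∨ c ∨ c, ((b ∧ b) ∧ c) ∧ a ∧ b ∨ (c ∧ (a ∧ b)) ∧ (b ∧ c), b) ∨ b ∨ f((c ∨ b) ∧ f(b, b, c), f(c ∧ a ∧ (c ∧ a), b ∨ (a ∨ a), g(a, b)), f(h(b, a, c), f(c, b, a), c ∨ a ∨ (a ∨ b)))
  Expand products over sums:  f(c ∨ c, h(b, b, b), h(c, a, c)) ∧ g(a ∨ a, h(a, a, c)) ∧ g(b ∧ c ∧ c, h(b, b, a)) ∨ c ∨ a ∨ b ∨ f(a ∧ b ∧ b ∧ c ∨ b ∨ c ∨ c ∨ c, a ∧ b ∧ b ∧ b ∧ c ∨ a ∧ b ∧ b ∧ c ∧ c, b) ∨ b ∨ f(b ∧ f(b, b, c) ∨ c ∧ f(b, b, c), f(a ∧ a ∧ c ∧ c, a ∨ a ∨ b, g(a, b)), f(h(b, a, c), f(c, b, a), a ∨ a ∨ b ∨ c))
  Order the arguments:  a ∨ b ∨ b ∨ c ∨ f(a ∧ b ∧ b ∧ c ∨ b ∨ c ∨ c ∨ c, a ∧ b ∧ b ∧ b ∧ c ∨ a ∧ b ∧ b ∧ c ∧ c, b) ∨ f(b ∧ f(b, b, c) ∨ c ∧ f(b, b, c), f(a ∧ a ∧ c ∧ c, a ∨ a ∨ b, g(a, b)), f(h(b, a, c), f(c, b, a), a ∨ a ∨ b ∨ c)) ∨ f(c ∨ c, h(b, b, b), h(c, a, c)) ∧ g(a ∨ a, h(a, a, c)) ∧ g(b ∧ c ∧ c, h(b, b, a))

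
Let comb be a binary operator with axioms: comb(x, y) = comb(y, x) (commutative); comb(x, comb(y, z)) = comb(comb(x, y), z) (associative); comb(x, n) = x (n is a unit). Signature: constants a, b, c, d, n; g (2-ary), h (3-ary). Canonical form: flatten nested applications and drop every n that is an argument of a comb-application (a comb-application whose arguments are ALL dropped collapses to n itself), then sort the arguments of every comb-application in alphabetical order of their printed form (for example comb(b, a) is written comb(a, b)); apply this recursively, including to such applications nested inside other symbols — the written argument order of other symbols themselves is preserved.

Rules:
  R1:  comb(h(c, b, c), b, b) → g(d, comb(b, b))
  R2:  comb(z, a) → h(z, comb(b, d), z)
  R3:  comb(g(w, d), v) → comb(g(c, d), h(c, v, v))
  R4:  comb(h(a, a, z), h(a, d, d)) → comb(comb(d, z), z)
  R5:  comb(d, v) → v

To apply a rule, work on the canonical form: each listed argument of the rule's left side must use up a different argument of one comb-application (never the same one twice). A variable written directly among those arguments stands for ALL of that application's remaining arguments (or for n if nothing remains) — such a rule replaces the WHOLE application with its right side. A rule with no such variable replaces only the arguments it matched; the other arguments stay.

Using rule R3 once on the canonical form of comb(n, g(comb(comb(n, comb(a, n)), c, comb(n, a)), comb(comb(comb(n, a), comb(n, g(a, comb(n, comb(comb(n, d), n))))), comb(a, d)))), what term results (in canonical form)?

Canonical form:  g(comb(a, a, c), comb(a, a, d, g(a, d)))
Match R3:  consume g(a, d);  v := comb(a, a, d), w := a
The variable takes the whole remainder — replace the entire application.
New term:  g(comb(a, a, c), comb(g(c, d), h(c, comb(a, a, d), comb(a, a, d))))

Answer: g(comb(a, a, c), comb(g(c, d), h(c, comb(a, a, d), comb(a, a, d))))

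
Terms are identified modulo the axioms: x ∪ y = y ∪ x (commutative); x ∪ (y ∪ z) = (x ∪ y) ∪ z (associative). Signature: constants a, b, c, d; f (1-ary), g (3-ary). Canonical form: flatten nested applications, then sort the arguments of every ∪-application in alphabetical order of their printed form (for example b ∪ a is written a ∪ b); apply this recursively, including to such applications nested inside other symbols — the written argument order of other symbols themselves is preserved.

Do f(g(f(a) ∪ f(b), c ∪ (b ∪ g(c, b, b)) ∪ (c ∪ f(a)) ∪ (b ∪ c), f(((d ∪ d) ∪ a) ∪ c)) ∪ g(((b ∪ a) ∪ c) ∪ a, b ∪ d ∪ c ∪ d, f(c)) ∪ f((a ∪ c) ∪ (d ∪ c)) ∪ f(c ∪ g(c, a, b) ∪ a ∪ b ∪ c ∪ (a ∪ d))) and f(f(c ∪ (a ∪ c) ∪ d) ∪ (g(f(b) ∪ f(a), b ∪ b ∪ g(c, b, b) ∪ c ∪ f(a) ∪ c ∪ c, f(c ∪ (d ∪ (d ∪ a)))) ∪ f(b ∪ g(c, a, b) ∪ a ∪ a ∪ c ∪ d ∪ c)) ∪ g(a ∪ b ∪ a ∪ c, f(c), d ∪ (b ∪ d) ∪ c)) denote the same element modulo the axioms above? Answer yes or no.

Answer: no — f(f(a ∪ a ∪ b ∪ c ∪ c ∪ d ∪ g(c, a, b)) ∪ f(a ∪ c ∪ c ∪ d) ∪ g(a ∪ a ∪ b ∪ c, b ∪ c ∪ d ∪ d, f(c)) ∪ g(f(a) ∪ f(b), b ∪ b ∪ c ∪ c ∪ c ∪ f(a) ∪ g(c, b, b), f(a ∪ c ∪ d ∪ d))) vs f(f(a ∪ a ∪ b ∪ c ∪ c ∪ d ∪ g(c, a, b)) ∪ f(a ∪ c ∪ c ∪ d) ∪ g(a ∪ a ∪ b ∪ c, f(c), b ∪ c ∪ d ∪ d) ∪ g(f(a) ∪ f(b), b ∪ b ∪ c ∪ c ∪ c ∪ f(a) ∪ g(c, b, b), f(a ∪ c ∪ d ∪ d)))

Derivation:
Left:  f(g(f(a) ∪ f(b), c ∪ (b ∪ g(c, b, b)) ∪ (c ∪ f(a)) ∪ (b ∪ c), f(((d ∪ d) ∪ a) ∪ c)) ∪ g(((b ∪ a) ∪ c) ∪ a, b ∪ d ∪ c ∪ d, f(c)) ∪ f((a ∪ c) ∪ (d ∪ c)) ∪ f(c ∪ g(c, a, b) ∪ a ∪ b ∪ c ∪ (a ∪ d)))
  Work inside:  g(f(a) ∪ f(b), c ∪ (b ∪ g(c, b, b)) ∪ (c ∪ f(a)) ∪ (b ∪ c), f(((d ∪ d) ∪ a) ∪ c)) ∪ g(((b ∪ a) ∪ c) ∪ a, b ∪ d ∪ c ∪ d, f(c)) ∪ f((a ∪ c) ∪ (d ∪ c)) ∪ f(c ∪ g(c, a, b) ∪ a ∪ b ∪ c ∪ (a ∪ d))
  Inside:  g(f(a) ∪ f(b), c ∪ (b ∪ g(c, b, b)) ∪ (c ∪ f(a)) ∪ (b ∪ c), f(((d ∪ d) ∪ a) ∪ c))  →  g(f(a) ∪ f(b), b ∪ b ∪ c ∪ c ∪ c ∪ f(a) ∪ g(c, b, b), f(a ∪ c ∪ d ∪ d))
  Simplify inside:  g(((b ∪ a) ∪ c) ∪ a, b ∪ d ∪ c ∪ d, f(c))  →  g(a ∪ a ∪ b ∪ c, b ∪ c ∪ d ∪ d, f(c))
  Canonicalize subterm:  f((a ∪ c) ∪ (d ∪ c))  →  f(a ∪ c ∪ c ∪ d)
  Order the arguments:  f(a ∪ a ∪ b ∪ c ∪ c ∪ d ∪ g(c, a, b)) ∪ f(a ∪ c ∪ c ∪ d) ∪ g(a ∪ a ∪ b ∪ c, b ∪ c ∪ d ∪ d, f(c)) ∪ g(f(a) ∪ f(b), b ∪ b ∪ c ∪ c ∪ c ∪ f(a) ∪ g(c, b, b), f(a ∪ c ∪ d ∪ d))
  Reassemble:  f(f(a ∪ a ∪ b ∪ c ∪ c ∪ d ∪ g(c, a, b)) ∪ f(a ∪ c ∪ c ∪ d) ∪ g(a ∪ a ∪ b ∪ c, b ∪ c ∪ d ∪ d, f(c)) ∪ g(f(a) ∪ f(b), b ∪ b ∪ c ∪ c ∪ c ∪ f(a) ∪ g(c, b, b), f(a ∪ c ∪ d ∪ d)))
Right:  f(f(c ∪ (a ∪ c) ∪ d) ∪ (g(f(b) ∪ f(a), b ∪ b ∪ g(c, b, b) ∪ c ∪ f(a) ∪ c ∪ c, f(c ∪ (d ∪ (d ∪ a)))) ∪ f(b ∪ g(c, a, b) ∪ a ∪ a ∪ c ∪ d ∪ c)) ∪ g(a ∪ b ∪ a ∪ c, f(c), d ∪ (b ∪ d) ∪ c))
  Work inside:  f(c ∪ (a ∪ c) ∪ d) ∪ (g(f(b) ∪ f(a), b ∪ b ∪ g(c, b, b) ∪ c ∪ f(a) ∪ c ∪ c, f(c ∪ (d ∪ (d ∪ a)))) ∪ f(b ∪ g(c, a, b) ∪ a ∪ a ∪ c ∪ d ∪ c)) ∪ g(a ∪ b ∪ a ∪ c, f(c), d ∪ (b ∪ d) ∪ c)
  Flatten:  f(c ∪ (a ∪ c) ∪ d) ∪ g(f(b) ∪ f(a), b ∪ b ∪ g(c, b, b) ∪ c ∪ f(a) ∪ c ∪ c, f(c ∪ (d ∪ (d ∪ a)))) ∪ f(b ∪ g(c, a, b) ∪ a ∪ a ∪ c ∪ d ∪ c) ∪ g(a ∪ b ∪ a ∪ c, f(c), d ∪ (b ∪ d) ∪ c)
  Inside:  f(c ∪ (a ∪ c) ∪ d)  →  f(a ∪ c ∪ c ∪ d)
  Simplify inside:  g(f(b) ∪ f(a), b ∪ b ∪ g(c, b, b) ∪ c ∪ f(a) ∪ c ∪ c, f(c ∪ (d ∪ (d ∪ a))))  →  g(f(a) ∪ f(b), b ∪ b ∪ c ∪ c ∪ c ∪ f(a) ∪ g(c, b, b), f(a ∪ c ∪ d ∪ d))
  Inside:  f(b ∪ g(c, a, b) ∪ a ∪ a ∪ c ∪ d ∪ c)  →  f(a ∪ a ∪ b ∪ c ∪ c ∪ d ∪ g(c, a, b))
  Sort arguments:  f(a ∪ a ∪ b ∪ c ∪ c ∪ d ∪ g(c, a, b)) ∪ f(a ∪ c ∪ c ∪ d) ∪ g(a ∪ a ∪ b ∪ c, f(c), b ∪ c ∪ d ∪ d) ∪ g(f(a) ∪ f(b), b ∪ b ∪ c ∪ c ∪ c ∪ f(a) ∪ g(c, b, b), f(a ∪ c ∪ d ∪ d))
  Rebuild:  f(f(a ∪ a ∪ b ∪ c ∪ c ∪ d ∪ g(c, a, b)) ∪ f(a ∪ c ∪ c ∪ d) ∪ g(a ∪ a ∪ b ∪ c, f(c), b ∪ c ∪ d ∪ d) ∪ g(f(a) ∪ f(b), b ∪ b ∪ c ∪ c ∪ c ∪ f(a) ∪ g(c, b, b), f(a ∪ c ∪ d ∪ d)))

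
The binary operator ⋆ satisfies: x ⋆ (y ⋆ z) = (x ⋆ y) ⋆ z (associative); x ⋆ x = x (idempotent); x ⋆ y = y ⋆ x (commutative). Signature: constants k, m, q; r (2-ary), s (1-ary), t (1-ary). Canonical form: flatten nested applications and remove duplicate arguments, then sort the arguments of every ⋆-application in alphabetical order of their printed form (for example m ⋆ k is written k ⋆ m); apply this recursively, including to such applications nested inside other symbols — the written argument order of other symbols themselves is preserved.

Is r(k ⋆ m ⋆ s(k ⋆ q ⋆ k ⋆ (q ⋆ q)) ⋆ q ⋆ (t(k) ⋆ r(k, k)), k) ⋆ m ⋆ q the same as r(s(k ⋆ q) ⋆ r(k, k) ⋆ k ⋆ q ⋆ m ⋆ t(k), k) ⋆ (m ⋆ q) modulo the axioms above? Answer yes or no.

Answer: yes — both canonical forms are m ⋆ q ⋆ r(k ⋆ m ⋆ q ⋆ r(k, k) ⋆ s(k ⋆ q) ⋆ t(k), k)

Derivation:
Left:  r(k ⋆ m ⋆ s(k ⋆ q ⋆ k ⋆ (q ⋆ q)) ⋆ q ⋆ (t(k) ⋆ r(k, k)), k) ⋆ m ⋆ q
  Simplify inside:  r(k ⋆ m ⋆ s(k ⋆ q ⋆ k ⋆ (q ⋆ q)) ⋆ q ⋆ (t(k) ⋆ r(k, k)), k)  →  r(k ⋆ m ⋆ q ⋆ r(k, k) ⋆ s(k ⋆ q) ⋆ t(k), k)
  Sort arguments:  m ⋆ q ⋆ r(k ⋆ m ⋆ q ⋆ r(k, k) ⋆ s(k ⋆ q) ⋆ t(k), k)
Right:  r(s(k ⋆ q) ⋆ r(k, k) ⋆ k ⋆ q ⋆ m ⋆ t(k), k) ⋆ (m ⋆ q)
  Flatten:  r(s(k ⋆ q) ⋆ r(k, k) ⋆ k ⋆ q ⋆ m ⋆ t(k), k) ⋆ m ⋆ q
  Canonicalize subterm:  r(s(k ⋆ q) ⋆ r(k, k) ⋆ k ⋆ q ⋆ m ⋆ t(k), k)  →  r(k ⋆ m ⋆ q ⋆ r(k, k) ⋆ s(k ⋆ q) ⋆ t(k), k)
  Sort arguments:  m ⋆ q ⋆ r(k ⋆ m ⋆ q ⋆ r(k, k) ⋆ s(k ⋆ q) ⋆ t(k), k)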